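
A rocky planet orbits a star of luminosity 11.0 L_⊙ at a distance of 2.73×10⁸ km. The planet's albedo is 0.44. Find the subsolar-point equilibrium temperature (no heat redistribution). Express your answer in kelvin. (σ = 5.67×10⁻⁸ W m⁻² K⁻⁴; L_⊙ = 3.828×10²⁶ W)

d = 2.73×10⁸ km = 2.73×10¹¹ m.
L = 11.0 × 3.828×10²⁶ = 4.21×10²⁷ W.
Flux: S = L/(4πd²) = 4.21×10²⁷/(4π×(2.73×10¹¹)²) = 4500 W m⁻².
At the subsolar point the surface absorbs S(1−A) and emits σT⁴ per unit area — no factor of 4, since only the local patch is in balance.
T = [4500 × 0.56 / 5.67×10⁻⁸]^(1/4) = (4.44×10¹⁰)^(1/4) = 459 K.

T_ss ≈ 459 K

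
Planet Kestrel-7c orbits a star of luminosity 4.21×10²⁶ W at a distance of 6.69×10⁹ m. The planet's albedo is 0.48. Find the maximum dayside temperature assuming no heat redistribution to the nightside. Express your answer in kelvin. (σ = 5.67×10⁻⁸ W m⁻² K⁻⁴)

Flux: S = L/(4πd²) = 4.21×10²⁶/(4π×(6.69×10⁹)²) = 7.49×10⁵ W m⁻².
With no redistribution each surface element balances locally: S(1−A) = σT⁴.
T = [7.49×10⁵ × 0.52 / 5.67×10⁻⁸]^(1/4) = (6.86×10¹²)^(1/4) = 1620 K.

T_ss ≈ 1620 K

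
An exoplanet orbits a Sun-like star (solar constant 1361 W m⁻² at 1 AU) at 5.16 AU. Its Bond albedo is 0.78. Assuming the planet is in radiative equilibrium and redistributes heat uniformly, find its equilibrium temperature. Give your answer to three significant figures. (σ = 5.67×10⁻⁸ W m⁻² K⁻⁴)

Flux at 5.16 AU: S = 1361/5.16² = 51.1 W m⁻².
Energy balance: absorbed = emitted ⇒ πR²·S(1−A) = 4πR²·σT_eq⁴, so T_eq⁴ = S(1−A)/(4σ).
T_eq = [51.1 × 0.22 / (4 × 5.67×10⁻⁸)]^(1/4) = (4.96×10⁷)^(1/4) = 83.9 K.

T_eq ≈ 83.9 K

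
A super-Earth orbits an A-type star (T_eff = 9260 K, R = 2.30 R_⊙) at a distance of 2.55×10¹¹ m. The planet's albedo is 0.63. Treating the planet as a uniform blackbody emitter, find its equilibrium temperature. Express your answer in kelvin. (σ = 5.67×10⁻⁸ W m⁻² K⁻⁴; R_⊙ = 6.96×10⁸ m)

T_eq ≈ 405 K

R_⋆ = 2.30 × 6.96×10⁸ = 1.60×10⁹ m.
L = 4πR_⋆²σT_⋆⁴ = 4π(1.60×10⁹)² × 5.67×10⁻⁸ × (9260)⁴ = 1.34×10²⁸ W.
S = L/(4πd²) = 1.64×10⁴ W m⁻².
Energy balance: absorbed = emitted ⇒ πR²·S(1−A) = 4πR²·σT_eq⁴, so T_eq⁴ = S(1−A)/(4σ).
T_eq = [1.64×10⁴ × 0.37 / (4 × 5.67×10⁻⁸)]^(1/4) = (2.68×10¹⁰)^(1/4) = 405 K.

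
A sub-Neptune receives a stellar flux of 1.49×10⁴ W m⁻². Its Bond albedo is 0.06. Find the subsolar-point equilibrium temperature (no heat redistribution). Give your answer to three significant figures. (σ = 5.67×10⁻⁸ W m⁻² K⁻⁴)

At the subsolar point the surface absorbs S(1−A) and emits σT⁴ per unit area — no factor of 4, since only the local patch is in balance.
T = [1.49×10⁴ × 0.94 / 5.67×10⁻⁸]^(1/4) = (2.47×10¹¹)^(1/4) = 705 K.

T_ss ≈ 705 K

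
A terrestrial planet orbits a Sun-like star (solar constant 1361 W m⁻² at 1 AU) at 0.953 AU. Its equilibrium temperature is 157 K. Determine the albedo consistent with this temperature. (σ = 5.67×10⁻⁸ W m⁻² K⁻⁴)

A ≈ 0.91

Flux at 0.953 AU: S = 1361/0.953² = 1500 W m⁻².
From T_eq⁴ = S(1−A)/(4σ): 1−A = 4σT_eq⁴/S.
1−A = 4 × 5.67×10⁻⁸ × (157)⁴ / 1500 = 0.092.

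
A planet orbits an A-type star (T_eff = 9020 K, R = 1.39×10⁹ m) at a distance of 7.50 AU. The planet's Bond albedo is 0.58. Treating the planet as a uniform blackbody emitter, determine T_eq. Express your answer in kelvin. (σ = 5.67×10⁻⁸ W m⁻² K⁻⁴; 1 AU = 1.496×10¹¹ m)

T_eq ≈ 181 K

d = 7.50 AU = 1.12×10¹² m.
L = 4πR_⋆²σT_⋆⁴ = 4π(1.39×10⁹)² × 5.67×10⁻⁸ × (9020)⁴ = 9.11×10²⁷ W.
S = L/(4πd²) = 576 W m⁻².
Energy balance: absorbed = emitted ⇒ πR²·S(1−A) = 4πR²·σT_eq⁴, so T_eq⁴ = S(1−A)/(4σ).
T_eq = [576 × 0.42 / (4 × 5.67×10⁻⁸)]^(1/4) = (1.07×10⁹)^(1/4) = 181 K.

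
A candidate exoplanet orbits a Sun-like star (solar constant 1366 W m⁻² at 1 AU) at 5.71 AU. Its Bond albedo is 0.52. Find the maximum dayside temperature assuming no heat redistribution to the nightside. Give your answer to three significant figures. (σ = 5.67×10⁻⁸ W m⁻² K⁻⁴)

Flux at 5.71 AU: S = 1366/5.71² = 41.9 W m⁻².
With no redistribution each surface element balances locally: S(1−A) = σT⁴.
T = [41.9 × 0.48 / 5.67×10⁻⁸]^(1/4) = (3.55×10⁸)^(1/4) = 137 K.

T_ss ≈ 137 K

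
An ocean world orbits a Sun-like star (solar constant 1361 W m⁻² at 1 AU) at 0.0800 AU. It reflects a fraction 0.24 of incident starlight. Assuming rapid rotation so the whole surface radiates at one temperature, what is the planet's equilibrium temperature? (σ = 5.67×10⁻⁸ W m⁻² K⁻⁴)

Flux at 0.0800 AU: S = 1361/0.0800² = 2.13×10⁵ W m⁻².
Energy balance: absorbed = emitted ⇒ πR²·S(1−A) = 4πR²·σT_eq⁴, so T_eq⁴ = S(1−A)/(4σ).
T_eq = [2.13×10⁵ × 0.76 / (4 × 5.67×10⁻⁸)]^(1/4) = (7.13×10¹¹)^(1/4) = 919 K.

T_eq ≈ 919 K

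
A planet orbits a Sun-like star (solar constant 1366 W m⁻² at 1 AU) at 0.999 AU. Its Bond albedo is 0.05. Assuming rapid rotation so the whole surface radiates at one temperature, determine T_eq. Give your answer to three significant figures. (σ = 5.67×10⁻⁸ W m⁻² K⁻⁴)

T_eq ≈ 275 K

Flux at 0.999 AU: S = 1366/0.999² = 1370 W m⁻².
Energy balance: absorbed = emitted ⇒ πR²·S(1−A) = 4πR²·σT_eq⁴, so T_eq⁴ = S(1−A)/(4σ).
T_eq = [1370 × 0.95 / (4 × 5.67×10⁻⁸)]^(1/4) = (5.73×10⁹)^(1/4) = 275 K.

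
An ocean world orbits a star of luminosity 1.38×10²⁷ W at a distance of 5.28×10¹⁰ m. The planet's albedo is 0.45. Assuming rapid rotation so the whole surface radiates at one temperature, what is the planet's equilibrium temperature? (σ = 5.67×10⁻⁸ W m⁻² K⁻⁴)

T_eq ≈ 556 K

Flux: S = L/(4πd²) = 1.38×10²⁷/(4π×(5.28×10¹⁰)²) = 3.94×10⁴ W m⁻².
Energy balance: absorbed = emitted ⇒ πR²·S(1−A) = 4πR²·σT_eq⁴, so T_eq⁴ = S(1−A)/(4σ).
T_eq = [3.94×10⁴ × 0.55 / (4 × 5.67×10⁻⁸)]^(1/4) = (9.55×10¹⁰)^(1/4) = 556 K.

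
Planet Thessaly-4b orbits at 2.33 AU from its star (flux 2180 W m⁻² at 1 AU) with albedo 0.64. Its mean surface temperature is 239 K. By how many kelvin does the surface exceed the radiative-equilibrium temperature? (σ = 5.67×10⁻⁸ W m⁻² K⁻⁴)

S = 2180/2.33² = 401.6 W m⁻².
T_eq = [S(1−A)/(4σ)]^(1/4) = [401.6×0.36/(4×5.67×10⁻⁸)]^(1/4) = 158.9 K.
ΔT = T_surf − T_eq = 239 − 158.9.

ΔT ≈ 80.1 K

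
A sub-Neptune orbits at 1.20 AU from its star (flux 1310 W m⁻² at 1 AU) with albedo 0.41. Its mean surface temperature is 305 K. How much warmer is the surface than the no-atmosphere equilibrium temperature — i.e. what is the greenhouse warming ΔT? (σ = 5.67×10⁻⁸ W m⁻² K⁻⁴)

ΔT ≈ 84.4 K

S = 1310/1.20² = 909.7 W m⁻².
T_eq = [S(1−A)/(4σ)]^(1/4) = [909.7×0.59/(4×5.67×10⁻⁸)]^(1/4) = 220.6 K.
ΔT = T_surf − T_eq = 305 − 220.6.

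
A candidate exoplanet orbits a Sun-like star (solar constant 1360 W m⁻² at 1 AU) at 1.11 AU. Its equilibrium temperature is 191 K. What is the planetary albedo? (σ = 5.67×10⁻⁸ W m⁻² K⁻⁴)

Flux at 1.11 AU: S = 1360/1.11² = 1100 W m⁻².
From T_eq⁴ = S(1−A)/(4σ): 1−A = 4σT_eq⁴/S.
1−A = 4 × 5.67×10⁻⁸ × (191)⁴ / 1100 = 0.273.

A ≈ 0.73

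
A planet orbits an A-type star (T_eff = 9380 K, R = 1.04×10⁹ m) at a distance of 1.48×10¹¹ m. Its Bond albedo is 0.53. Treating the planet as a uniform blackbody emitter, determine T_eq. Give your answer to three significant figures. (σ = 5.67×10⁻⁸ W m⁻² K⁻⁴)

L = 4πR_⋆²σT_⋆⁴ = 4π(1.04×10⁹)² × 5.67×10⁻⁸ × (9380)⁴ = 5.97×10²⁷ W.
S = L/(4πd²) = 2.17×10⁴ W m⁻².
Energy balance: absorbed = emitted ⇒ πR²·S(1−A) = 4πR²·σT_eq⁴, so T_eq⁴ = S(1−A)/(4σ).
T_eq = [2.17×10⁴ × 0.47 / (4 × 5.67×10⁻⁸)]^(1/4) = (4.49×10¹⁰)^(1/4) = 460 K.

T_eq ≈ 460 K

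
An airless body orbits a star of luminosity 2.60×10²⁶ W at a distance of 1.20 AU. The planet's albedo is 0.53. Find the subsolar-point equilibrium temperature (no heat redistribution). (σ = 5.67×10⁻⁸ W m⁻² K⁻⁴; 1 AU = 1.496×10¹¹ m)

d = 1.20 AU = 1.80×10¹¹ m.
Flux: S = L/(4πd²) = 2.60×10²⁶/(4π×(1.80×10¹¹)²) = 642 W m⁻².
At the subsolar point the surface absorbs S(1−A) and emits σT⁴ per unit area — no factor of 4, since only the local patch is in balance.
T = [642 × 0.47 / 5.67×10⁻⁸]^(1/4) = (5.32×10⁹)^(1/4) = 270 K.

T_ss ≈ 270 K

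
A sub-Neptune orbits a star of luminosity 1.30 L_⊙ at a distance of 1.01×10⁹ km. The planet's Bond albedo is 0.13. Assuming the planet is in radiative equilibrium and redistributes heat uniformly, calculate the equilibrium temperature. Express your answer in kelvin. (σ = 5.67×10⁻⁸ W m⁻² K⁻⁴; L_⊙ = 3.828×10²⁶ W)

T_eq ≈ 110 K

d = 1.01×10⁹ km = 1.01×10¹² m.
L = 1.30 × 3.828×10²⁶ = 4.98×10²⁶ W.
Flux: S = L/(4πd²) = 4.98×10²⁶/(4π×(1.01×10¹²)²) = 38.8 W m⁻².
Energy balance: absorbed = emitted ⇒ πR²·S(1−A) = 4πR²·σT_eq⁴, so T_eq⁴ = S(1−A)/(4σ).
T_eq = [38.8 × 0.87 / (4 × 5.67×10⁻⁸)]^(1/4) = (1.49×10⁸)^(1/4) = 110 K.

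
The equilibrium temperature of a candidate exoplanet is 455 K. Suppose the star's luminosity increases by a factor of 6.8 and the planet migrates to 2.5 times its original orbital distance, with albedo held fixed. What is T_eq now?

T_eq ≈ 465 K

T_eq ∝ L^(1/4) · d^(−1/2).
T′ = 455 × 6.8^(1/4) / 2.5^(1/2) = 465 K.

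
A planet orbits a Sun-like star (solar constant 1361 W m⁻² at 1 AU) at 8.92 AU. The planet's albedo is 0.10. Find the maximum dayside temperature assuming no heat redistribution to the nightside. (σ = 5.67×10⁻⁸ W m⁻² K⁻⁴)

T_ss ≈ 128 K

Flux at 8.92 AU: S = 1361/8.92² = 17.1 W m⁻².
With no redistribution each surface element balances locally: S(1−A) = σT⁴.
T = [17.1 × 0.90 / 5.67×10⁻⁸]^(1/4) = (2.72×10⁸)^(1/4) = 128 K.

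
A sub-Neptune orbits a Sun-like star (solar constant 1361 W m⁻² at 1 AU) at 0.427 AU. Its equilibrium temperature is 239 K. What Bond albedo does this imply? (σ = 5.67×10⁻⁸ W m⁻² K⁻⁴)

Flux at 0.427 AU: S = 1361/0.427² = 7460 W m⁻².
From T_eq⁴ = S(1−A)/(4σ): 1−A = 4σT_eq⁴/S.
1−A = 4 × 5.67×10⁻⁸ × (239)⁴ / 7460 = 0.099.

A ≈ 0.90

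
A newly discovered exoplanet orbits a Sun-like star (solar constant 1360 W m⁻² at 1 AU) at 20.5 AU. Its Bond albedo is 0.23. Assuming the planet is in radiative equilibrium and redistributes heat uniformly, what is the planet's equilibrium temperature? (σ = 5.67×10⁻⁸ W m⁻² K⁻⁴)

T_eq ≈ 57.6 K

Flux at 20.5 AU: S = 1360/20.5² = 3.24 W m⁻².
Energy balance: absorbed = emitted ⇒ πR²·S(1−A) = 4πR²·σT_eq⁴, so T_eq⁴ = S(1−A)/(4σ).
T_eq = [3.24 × 0.77 / (4 × 5.67×10⁻⁸)]^(1/4) = (1.10×10⁷)^(1/4) = 57.6 K.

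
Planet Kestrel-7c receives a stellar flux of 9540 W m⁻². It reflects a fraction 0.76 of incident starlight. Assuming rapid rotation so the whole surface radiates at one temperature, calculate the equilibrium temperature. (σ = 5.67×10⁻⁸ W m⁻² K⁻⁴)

Energy balance: absorbed = emitted ⇒ πR²·S(1−A) = 4πR²·σT_eq⁴, so T_eq⁴ = S(1−A)/(4σ).
T_eq = [9540 × 0.24 / (4 × 5.67×10⁻⁸)]^(1/4) = (1.01×10¹⁰)^(1/4) = 317 K.

T_eq ≈ 317 K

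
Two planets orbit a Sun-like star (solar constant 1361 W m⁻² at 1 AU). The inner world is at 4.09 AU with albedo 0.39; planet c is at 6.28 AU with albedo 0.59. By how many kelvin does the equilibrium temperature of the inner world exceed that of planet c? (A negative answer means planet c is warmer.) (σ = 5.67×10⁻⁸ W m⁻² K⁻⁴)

T_eq = [S₀(1−A)/(4σd²)]^(1/4), so T ∝ (1−A)^(1/4) / √d.
T₁ = [1361×0.61/(4×5.67×10⁻⁸×4.09²)]^(1/4) = 121.63 K.
T₂ = [1361×0.41/(4×5.67×10⁻⁸×6.28²)]^(1/4) = 88.87 K.

ΔT ≈ 32.8 K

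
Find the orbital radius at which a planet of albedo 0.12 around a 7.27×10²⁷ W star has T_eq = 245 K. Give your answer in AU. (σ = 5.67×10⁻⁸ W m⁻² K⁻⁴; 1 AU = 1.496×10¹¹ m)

From T_eq⁴ = L(1−A)/(16πσd²): d = √[L(1−A)/(16πσT_eq⁴)].
d = √[7.27×10²⁷ × 0.88 / (16π × 5.67×10⁻⁸ × (245)⁴)] = 7.89×10¹¹ m = 5.28 AU.

d ≈ 5.28 AU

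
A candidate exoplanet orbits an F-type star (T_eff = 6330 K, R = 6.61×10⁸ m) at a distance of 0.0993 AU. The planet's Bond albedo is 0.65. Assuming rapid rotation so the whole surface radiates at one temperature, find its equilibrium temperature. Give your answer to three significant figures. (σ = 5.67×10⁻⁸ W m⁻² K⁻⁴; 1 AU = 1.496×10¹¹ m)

T_eq ≈ 726 K

d = 0.0993 AU = 1.49×10¹⁰ m.
L = 4πR_⋆²σT_⋆⁴ = 4π(6.61×10⁸)² × 5.67×10⁻⁸ × (6330)⁴ = 5.00×10²⁶ W.
S = L/(4πd²) = 1.80×10⁵ W m⁻².
Energy balance: absorbed = emitted ⇒ πR²·S(1−A) = 4πR²·σT_eq⁴, so T_eq⁴ = S(1−A)/(4σ).
T_eq = [1.80×10⁵ × 0.35 / (4 × 5.67×10⁻⁸)]^(1/4) = (2.78×10¹¹)^(1/4) = 726 K.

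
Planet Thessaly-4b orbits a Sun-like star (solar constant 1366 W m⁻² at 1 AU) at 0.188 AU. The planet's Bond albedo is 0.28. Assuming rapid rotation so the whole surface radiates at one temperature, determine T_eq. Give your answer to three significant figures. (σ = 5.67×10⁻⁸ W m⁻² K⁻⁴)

T_eq ≈ 592 K

Flux at 0.188 AU: S = 1366/0.188² = 3.86×10⁴ W m⁻².
Energy balance: absorbed = emitted ⇒ πR²·S(1−A) = 4πR²·σT_eq⁴, so T_eq⁴ = S(1−A)/(4σ).
T_eq = [3.86×10⁴ × 0.72 / (4 × 5.67×10⁻⁸)]^(1/4) = (1.23×10¹¹)^(1/4) = 592 K.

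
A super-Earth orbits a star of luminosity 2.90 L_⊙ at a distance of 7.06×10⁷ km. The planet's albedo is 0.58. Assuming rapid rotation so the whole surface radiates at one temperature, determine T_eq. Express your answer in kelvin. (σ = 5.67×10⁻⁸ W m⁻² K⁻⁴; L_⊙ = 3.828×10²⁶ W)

T_eq ≈ 426 K

d = 7.06×10⁷ km = 7.06×10¹⁰ m.
L = 2.90 × 3.828×10²⁶ = 1.11×10²⁷ W.
Flux: S = L/(4πd²) = 1.11×10²⁷/(4π×(7.06×10¹⁰)²) = 1.77×10⁴ W m⁻².
Energy balance: absorbed = emitted ⇒ πR²·S(1−A) = 4πR²·σT_eq⁴, so T_eq⁴ = S(1−A)/(4σ).
T_eq = [1.77×10⁴ × 0.42 / (4 × 5.67×10⁻⁸)]^(1/4) = (3.28×10¹⁰)^(1/4) = 426 K.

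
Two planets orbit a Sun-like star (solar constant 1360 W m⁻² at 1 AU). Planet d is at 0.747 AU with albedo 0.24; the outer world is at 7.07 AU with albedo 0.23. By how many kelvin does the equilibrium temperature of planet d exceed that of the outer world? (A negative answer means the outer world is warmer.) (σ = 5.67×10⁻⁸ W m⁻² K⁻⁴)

ΔT ≈ 202.6 K

T_eq = [S₀(1−A)/(4σd²)]^(1/4), so T ∝ (1−A)^(1/4) / √d.
T₁ = [1360×0.76/(4×5.67×10⁻⁸×0.747²)]^(1/4) = 300.62 K.
T₂ = [1360×0.77/(4×5.67×10⁻⁸×7.07²)]^(1/4) = 98.04 K.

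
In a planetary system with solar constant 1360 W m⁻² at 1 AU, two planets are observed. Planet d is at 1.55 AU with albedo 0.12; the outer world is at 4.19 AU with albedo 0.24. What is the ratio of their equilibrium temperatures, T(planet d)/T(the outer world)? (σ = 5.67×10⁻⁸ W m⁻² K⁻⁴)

T₁/T₂ ≈ 1.706

T_eq = [S₀(1−A)/(4σd²)]^(1/4), so T ∝ (1−A)^(1/4) / √d.
T₁ = [1360×0.88/(4×5.67×10⁻⁸×1.55²)]^(1/4) = 216.49 K.
T₂ = [1360×0.76/(4×5.67×10⁻⁸×4.19²)]^(1/4) = 126.93 K.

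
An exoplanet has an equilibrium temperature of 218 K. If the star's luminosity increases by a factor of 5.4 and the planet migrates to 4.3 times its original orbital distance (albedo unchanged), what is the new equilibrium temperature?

T_eq ≈ 160 K

T_eq ∝ L^(1/4) · d^(−1/2).
T′ = 218 × 5.4^(1/4) / 4.3^(1/2) = 160 K.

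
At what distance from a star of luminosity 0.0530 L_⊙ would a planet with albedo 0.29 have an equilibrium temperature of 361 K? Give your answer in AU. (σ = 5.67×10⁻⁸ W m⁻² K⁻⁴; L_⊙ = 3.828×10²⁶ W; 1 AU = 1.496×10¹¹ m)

L = 0.0530 × 3.828×10²⁶ = 2.03×10²⁵ W.
From T_eq⁴ = L(1−A)/(16πσd²): d = √[L(1−A)/(16πσT_eq⁴)].
d = √[2.03×10²⁵ × 0.71 / (16π × 5.67×10⁻⁸ × (361)⁴)] = 1.73×10¹⁰ m = 0.115 AU.

d ≈ 0.115 AU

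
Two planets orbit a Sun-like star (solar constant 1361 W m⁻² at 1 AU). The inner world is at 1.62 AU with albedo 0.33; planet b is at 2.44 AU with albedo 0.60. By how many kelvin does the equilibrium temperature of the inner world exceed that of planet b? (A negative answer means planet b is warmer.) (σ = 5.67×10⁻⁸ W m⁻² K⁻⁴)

T_eq = [S₀(1−A)/(4σd²)]^(1/4), so T ∝ (1−A)^(1/4) / √d.
T₁ = [1361×0.67/(4×5.67×10⁻⁸×1.62²)]^(1/4) = 197.84 K.
T₂ = [1361×0.40/(4×5.67×10⁻⁸×2.44²)]^(1/4) = 141.70 K.

ΔT ≈ 56.1 K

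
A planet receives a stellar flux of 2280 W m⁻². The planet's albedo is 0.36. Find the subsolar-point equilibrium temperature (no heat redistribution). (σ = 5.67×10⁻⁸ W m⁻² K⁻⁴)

T_ss ≈ 401 K

At the subsolar point the surface absorbs S(1−A) and emits σT⁴ per unit area — no factor of 4, since only the local patch is in balance.
T = [2280 × 0.64 / 5.67×10⁻⁸]^(1/4) = (2.57×10¹⁰)^(1/4) = 401 K.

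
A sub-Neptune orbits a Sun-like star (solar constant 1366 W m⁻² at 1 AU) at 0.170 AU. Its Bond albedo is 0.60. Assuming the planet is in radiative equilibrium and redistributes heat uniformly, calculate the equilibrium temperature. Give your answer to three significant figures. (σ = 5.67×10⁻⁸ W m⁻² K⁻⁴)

T_eq ≈ 537 K

Flux at 0.170 AU: S = 1366/0.170² = 4.73×10⁴ W m⁻².
Energy balance: absorbed = emitted ⇒ πR²·S(1−A) = 4πR²·σT_eq⁴, so T_eq⁴ = S(1−A)/(4σ).
T_eq = [4.73×10⁴ × 0.40 / (4 × 5.67×10⁻⁸)]^(1/4) = (8.34×10¹⁰)^(1/4) = 537 K.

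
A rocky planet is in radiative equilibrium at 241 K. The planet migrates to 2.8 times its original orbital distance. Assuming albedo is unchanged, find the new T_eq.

T_eq ∝ L^(1/4) · d^(−1/2).
T′ = 241 / 2.8^(1/2) = 144 K.

T_eq ≈ 144 K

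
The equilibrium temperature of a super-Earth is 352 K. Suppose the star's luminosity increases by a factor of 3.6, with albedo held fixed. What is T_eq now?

T_eq ∝ L^(1/4) · d^(−1/2).
T′ = 352 × 3.6^(1/4) = 485 K.

T_eq ≈ 485 K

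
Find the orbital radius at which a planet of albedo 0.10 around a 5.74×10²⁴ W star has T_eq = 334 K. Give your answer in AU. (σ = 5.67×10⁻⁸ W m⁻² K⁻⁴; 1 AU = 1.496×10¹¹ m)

d ≈ 0.0807 AU

From T_eq⁴ = L(1−A)/(16πσd²): d = √[L(1−A)/(16πσT_eq⁴)].
d = √[5.74×10²⁴ × 0.90 / (16π × 5.67×10⁻⁸ × (334)⁴)] = 1.21×10¹⁰ m = 0.0807 AU.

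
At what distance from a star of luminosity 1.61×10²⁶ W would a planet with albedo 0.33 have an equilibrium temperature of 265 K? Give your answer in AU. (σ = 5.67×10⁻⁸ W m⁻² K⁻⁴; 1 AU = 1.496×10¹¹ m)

From T_eq⁴ = L(1−A)/(16πσd²): d = √[L(1−A)/(16πσT_eq⁴)].
d = √[1.61×10²⁶ × 0.67 / (16π × 5.67×10⁻⁸ × (265)⁴)] = 8.76×10¹⁰ m = 0.586 AU.

d ≈ 0.586 AU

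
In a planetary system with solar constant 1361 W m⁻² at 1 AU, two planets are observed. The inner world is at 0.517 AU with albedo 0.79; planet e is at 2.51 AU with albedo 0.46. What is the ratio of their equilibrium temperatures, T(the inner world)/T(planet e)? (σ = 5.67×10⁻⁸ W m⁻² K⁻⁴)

T_eq = [S₀(1−A)/(4σd²)]^(1/4), so T ∝ (1−A)^(1/4) / √d.
T₁ = [1361×0.21/(4×5.67×10⁻⁸×0.517²)]^(1/4) = 262.04 K.
T₂ = [1361×0.54/(4×5.67×10⁻⁸×2.51²)]^(1/4) = 150.60 K.

T₁/T₂ ≈ 1.740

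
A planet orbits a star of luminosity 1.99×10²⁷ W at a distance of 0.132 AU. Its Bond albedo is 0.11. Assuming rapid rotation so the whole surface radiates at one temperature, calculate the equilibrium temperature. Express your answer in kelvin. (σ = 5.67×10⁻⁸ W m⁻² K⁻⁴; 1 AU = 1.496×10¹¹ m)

d = 0.132 AU = 1.97×10¹⁰ m.
Flux: S = L/(4πd²) = 1.99×10²⁷/(4π×(1.97×10¹⁰)²) = 4.06×10⁵ W m⁻².
Energy balance: absorbed = emitted ⇒ πR²·S(1−A) = 4πR²·σT_eq⁴, so T_eq⁴ = S(1−A)/(4σ).
T_eq = [4.06×10⁵ × 0.89 / (4 × 5.67×10⁻⁸)]^(1/4) = (1.59×10¹²)^(1/4) = 1120 K.

T_eq ≈ 1120 K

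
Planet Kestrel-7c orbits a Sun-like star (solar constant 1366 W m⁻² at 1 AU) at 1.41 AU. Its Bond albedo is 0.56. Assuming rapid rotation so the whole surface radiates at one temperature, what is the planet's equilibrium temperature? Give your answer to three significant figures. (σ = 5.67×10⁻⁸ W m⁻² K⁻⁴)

Flux at 1.41 AU: S = 1366/1.41² = 687 W m⁻².
Energy balance: absorbed = emitted ⇒ πR²·S(1−A) = 4πR²·σT_eq⁴, so T_eq⁴ = S(1−A)/(4σ).
T_eq = [687 × 0.44 / (4 × 5.67×10⁻⁸)]^(1/4) = (1.33×10⁹)^(1/4) = 191 K.

T_eq ≈ 191 K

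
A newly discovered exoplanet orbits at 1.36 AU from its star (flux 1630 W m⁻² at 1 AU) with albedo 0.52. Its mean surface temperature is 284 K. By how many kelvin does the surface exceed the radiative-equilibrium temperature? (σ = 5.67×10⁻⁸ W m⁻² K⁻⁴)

ΔT ≈ 76.2 K

S = 1630/1.36² = 881.3 W m⁻².
T_eq = [S(1−A)/(4σ)]^(1/4) = [881.3×0.48/(4×5.67×10⁻⁸)]^(1/4) = 207.8 K.
ΔT = T_surf − T_eq = 284 − 207.8.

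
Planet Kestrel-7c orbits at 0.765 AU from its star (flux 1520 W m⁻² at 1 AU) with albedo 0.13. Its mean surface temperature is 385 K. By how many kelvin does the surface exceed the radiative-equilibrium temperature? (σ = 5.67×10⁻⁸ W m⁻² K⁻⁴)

S = 1520/0.765² = 2597 W m⁻².
T_eq = [S(1−A)/(4σ)]^(1/4) = [2597×0.87/(4×5.67×10⁻⁸)]^(1/4) = 315.9 K.
ΔT = T_surf − T_eq = 385 − 315.9.

ΔT ≈ 69.1 K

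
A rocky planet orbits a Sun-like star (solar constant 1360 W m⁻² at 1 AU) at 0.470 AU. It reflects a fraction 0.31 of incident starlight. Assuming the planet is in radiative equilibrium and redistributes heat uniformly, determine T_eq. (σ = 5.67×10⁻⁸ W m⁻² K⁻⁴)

Flux at 0.470 AU: S = 1360/0.470² = 6160 W m⁻².
Energy balance: absorbed = emitted ⇒ πR²·S(1−A) = 4πR²·σT_eq⁴, so T_eq⁴ = S(1−A)/(4σ).
T_eq = [6160 × 0.69 / (4 × 5.67×10⁻⁸)]^(1/4) = (1.87×10¹⁰)^(1/4) = 370 K.

T_eq ≈ 370 K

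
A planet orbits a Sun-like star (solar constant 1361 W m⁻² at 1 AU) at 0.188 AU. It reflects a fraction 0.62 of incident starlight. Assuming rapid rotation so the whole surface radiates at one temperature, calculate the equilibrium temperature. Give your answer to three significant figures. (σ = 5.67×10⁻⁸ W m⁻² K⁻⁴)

Flux at 0.188 AU: S = 1361/0.188² = 3.85×10⁴ W m⁻².
Energy balance: absorbed = emitted ⇒ πR²·S(1−A) = 4πR²·σT_eq⁴, so T_eq⁴ = S(1−A)/(4σ).
T_eq = [3.85×10⁴ × 0.38 / (4 × 5.67×10⁻⁸)]^(1/4) = (6.45×10¹⁰)^(1/4) = 504 K.

T_eq ≈ 504 K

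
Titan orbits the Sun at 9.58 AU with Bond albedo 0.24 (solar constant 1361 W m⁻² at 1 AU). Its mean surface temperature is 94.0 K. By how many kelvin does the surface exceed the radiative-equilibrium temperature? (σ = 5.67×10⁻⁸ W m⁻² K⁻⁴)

ΔT ≈ 10.0 K

S = 1361/9.58² = 14.83 W m⁻².
T_eq = [S(1−A)/(4σ)]^(1/4) = [14.83×0.76/(4×5.67×10⁻⁸)]^(1/4) = 84.0 K.
ΔT = T_surf − T_eq = 94 − 84.0.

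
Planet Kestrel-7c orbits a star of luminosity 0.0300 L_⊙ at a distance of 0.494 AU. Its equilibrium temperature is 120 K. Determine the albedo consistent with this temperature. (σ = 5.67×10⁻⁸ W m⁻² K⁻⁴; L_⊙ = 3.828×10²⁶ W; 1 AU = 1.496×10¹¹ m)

A ≈ 0.72

d = 0.494 AU = 7.39×10¹⁰ m.
L = 0.0300 × 3.828×10²⁶ = 1.15×10²⁵ W.
Flux: S = L/(4πd²) = 1.15×10²⁵/(4π×(7.39×10¹⁰)²) = 167 W m⁻².
From T_eq⁴ = S(1−A)/(4σ): 1−A = 4σT_eq⁴/S.
1−A = 4 × 5.67×10⁻⁸ × (120)⁴ / 167 = 0.281.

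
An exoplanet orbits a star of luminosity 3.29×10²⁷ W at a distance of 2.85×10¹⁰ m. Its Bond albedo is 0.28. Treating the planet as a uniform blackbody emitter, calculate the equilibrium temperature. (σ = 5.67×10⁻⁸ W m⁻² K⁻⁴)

T_eq ≈ 1010 K

Flux: S = L/(4πd²) = 3.29×10²⁷/(4π×(2.85×10¹⁰)²) = 3.22×10⁵ W m⁻².
Energy balance: absorbed = emitted ⇒ πR²·S(1−A) = 4πR²·σT_eq⁴, so T_eq⁴ = S(1−A)/(4σ).
T_eq = [3.22×10⁵ × 0.72 / (4 × 5.67×10⁻⁸)]^(1/4) = (1.02×10¹²)^(1/4) = 1010 K.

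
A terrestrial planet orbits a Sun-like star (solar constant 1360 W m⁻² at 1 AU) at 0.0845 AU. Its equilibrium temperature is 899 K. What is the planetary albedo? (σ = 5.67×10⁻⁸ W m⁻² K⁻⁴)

Flux at 0.0845 AU: S = 1360/0.0845² = 1.90×10⁵ W m⁻².
From T_eq⁴ = S(1−A)/(4σ): 1−A = 4σT_eq⁴/S.
1−A = 4 × 5.67×10⁻⁸ × (899)⁴ / 1.90×10⁵ = 0.778.

A ≈ 0.22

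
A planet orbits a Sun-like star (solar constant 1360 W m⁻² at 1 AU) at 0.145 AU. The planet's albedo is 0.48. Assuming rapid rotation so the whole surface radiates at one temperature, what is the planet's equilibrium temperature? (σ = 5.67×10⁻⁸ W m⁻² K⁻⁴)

T_eq ≈ 621 K

Flux at 0.145 AU: S = 1360/0.145² = 6.47×10⁴ W m⁻².
Energy balance: absorbed = emitted ⇒ πR²·S(1−A) = 4πR²·σT_eq⁴, so T_eq⁴ = S(1−A)/(4σ).
T_eq = [6.47×10⁴ × 0.52 / (4 × 5.67×10⁻⁸)]^(1/4) = (1.48×10¹¹)^(1/4) = 621 K.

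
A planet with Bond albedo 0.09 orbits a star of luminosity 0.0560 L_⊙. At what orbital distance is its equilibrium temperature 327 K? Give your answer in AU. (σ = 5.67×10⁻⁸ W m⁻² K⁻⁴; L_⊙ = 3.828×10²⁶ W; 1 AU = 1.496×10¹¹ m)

d ≈ 0.164 AU

L = 0.0560 × 3.828×10²⁶ = 2.14×10²⁵ W.
From T_eq⁴ = L(1−A)/(16πσd²): d = √[L(1−A)/(16πσT_eq⁴)].
d = √[2.14×10²⁵ × 0.91 / (16π × 5.67×10⁻⁸ × (327)⁴)] = 2.45×10¹⁰ m = 0.164 AU.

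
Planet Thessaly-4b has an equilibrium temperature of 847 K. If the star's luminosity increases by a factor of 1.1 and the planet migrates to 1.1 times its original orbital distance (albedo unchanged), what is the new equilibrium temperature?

T_eq ∝ L^(1/4) · d^(−1/2).
T′ = 847 × 1.1^(1/4) / 1.1^(1/2) = 827 K.

T_eq ≈ 827 K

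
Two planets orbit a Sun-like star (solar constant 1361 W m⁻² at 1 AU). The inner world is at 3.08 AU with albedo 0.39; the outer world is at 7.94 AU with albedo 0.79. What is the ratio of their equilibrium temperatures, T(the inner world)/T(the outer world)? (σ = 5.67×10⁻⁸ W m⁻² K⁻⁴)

T₁/T₂ ≈ 2.096

T_eq = [S₀(1−A)/(4σd²)]^(1/4), so T ∝ (1−A)^(1/4) / √d.
T₁ = [1361×0.61/(4×5.67×10⁻⁸×3.08²)]^(1/4) = 140.16 K.
T₂ = [1361×0.21/(4×5.67×10⁻⁸×7.94²)]^(1/4) = 66.86 K.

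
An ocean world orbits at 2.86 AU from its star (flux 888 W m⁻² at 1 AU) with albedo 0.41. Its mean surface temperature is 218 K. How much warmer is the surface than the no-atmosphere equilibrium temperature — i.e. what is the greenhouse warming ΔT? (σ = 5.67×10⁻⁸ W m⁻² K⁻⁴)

S = 888/2.86² = 108.6 W m⁻².
T_eq = [S(1−A)/(4σ)]^(1/4) = [108.6×0.59/(4×5.67×10⁻⁸)]^(1/4) = 129.6 K.
ΔT = T_surf − T_eq = 218 − 129.6.

ΔT ≈ 88.4 K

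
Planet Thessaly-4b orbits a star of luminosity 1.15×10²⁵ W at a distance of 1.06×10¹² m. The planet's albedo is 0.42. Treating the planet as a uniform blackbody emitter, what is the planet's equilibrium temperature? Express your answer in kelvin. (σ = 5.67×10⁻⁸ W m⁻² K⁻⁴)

Flux: S = L/(4πd²) = 1.15×10²⁵/(4π×(1.06×10¹²)²) = 0.814 W m⁻².
Energy balance: absorbed = emitted ⇒ πR²·S(1−A) = 4πR²·σT_eq⁴, so T_eq⁴ = S(1−A)/(4σ).
T_eq = [0.814 × 0.58 / (4 × 5.67×10⁻⁸)]^(1/4) = (2.08×10⁶)^(1/4) = 38.0 K.

T_eq ≈ 38.0 K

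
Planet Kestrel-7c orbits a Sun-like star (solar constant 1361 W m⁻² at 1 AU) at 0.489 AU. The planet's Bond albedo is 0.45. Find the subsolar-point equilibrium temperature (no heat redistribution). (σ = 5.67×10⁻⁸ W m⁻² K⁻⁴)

Flux at 0.489 AU: S = 1361/0.489² = 5690 W m⁻².
At the subsolar point the surface absorbs S(1−A) and emits σT⁴ per unit area — no factor of 4, since only the local patch is in balance.
T = [5690 × 0.55 / 5.67×10⁻⁸]^(1/4) = (5.52×10¹⁰)^(1/4) = 485 K.

T_ss ≈ 485 K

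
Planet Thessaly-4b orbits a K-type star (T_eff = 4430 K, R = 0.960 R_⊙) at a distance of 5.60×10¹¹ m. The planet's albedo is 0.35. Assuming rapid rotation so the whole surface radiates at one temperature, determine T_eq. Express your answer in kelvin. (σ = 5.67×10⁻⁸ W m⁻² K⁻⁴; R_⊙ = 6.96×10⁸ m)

T_eq ≈ 97.2 K

R_⋆ = 0.960 × 6.96×10⁸ = 6.68×10⁸ m.
L = 4πR_⋆²σT_⋆⁴ = 4π(6.68×10⁸)² × 5.67×10⁻⁸ × (4430)⁴ = 1.23×10²⁶ W.
S = L/(4πd²) = 31.1 W m⁻².
Energy balance: absorbed = emitted ⇒ πR²·S(1−A) = 4πR²·σT_eq⁴, so T_eq⁴ = S(1−A)/(4σ).
T_eq = [31.1 × 0.65 / (4 × 5.67×10⁻⁸)]^(1/4) = (8.91×10⁷)^(1/4) = 97.2 K.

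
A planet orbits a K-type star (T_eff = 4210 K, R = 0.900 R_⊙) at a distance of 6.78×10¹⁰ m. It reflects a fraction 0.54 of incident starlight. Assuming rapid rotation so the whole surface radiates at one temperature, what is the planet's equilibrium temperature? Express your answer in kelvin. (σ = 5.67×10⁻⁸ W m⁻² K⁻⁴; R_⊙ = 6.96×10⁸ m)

T_eq ≈ 236 K

R_⋆ = 0.900 × 6.96×10⁸ = 6.26×10⁸ m.
L = 4πR_⋆²σT_⋆⁴ = 4π(6.26×10⁸)² × 5.67×10⁻⁸ × (4210)⁴ = 8.78×10²⁵ W.
S = L/(4πd²) = 1520 W m⁻².
Energy balance: absorbed = emitted ⇒ πR²·S(1−A) = 4πR²·σT_eq⁴, so T_eq⁴ = S(1−A)/(4σ).
T_eq = [1520 × 0.46 / (4 × 5.67×10⁻⁸)]^(1/4) = (3.08×10⁹)^(1/4) = 236 K.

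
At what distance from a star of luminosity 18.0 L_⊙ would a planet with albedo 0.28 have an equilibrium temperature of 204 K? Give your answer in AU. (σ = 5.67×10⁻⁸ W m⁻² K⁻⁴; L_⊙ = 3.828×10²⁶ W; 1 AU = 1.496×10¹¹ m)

L = 18.0 × 3.828×10²⁶ = 6.89×10²⁷ W.
From T_eq⁴ = L(1−A)/(16πσd²): d = √[L(1−A)/(16πσT_eq⁴)].
d = √[6.89×10²⁷ × 0.72 / (16π × 5.67×10⁻⁸ × (204)⁴)] = 1.00×10¹² m = 6.70 AU.

d ≈ 6.70 AU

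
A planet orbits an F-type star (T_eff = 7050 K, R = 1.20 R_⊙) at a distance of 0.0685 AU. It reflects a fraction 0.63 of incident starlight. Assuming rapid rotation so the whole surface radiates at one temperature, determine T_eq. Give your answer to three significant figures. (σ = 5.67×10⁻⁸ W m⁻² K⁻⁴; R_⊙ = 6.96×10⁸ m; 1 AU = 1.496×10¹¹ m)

T_eq ≈ 1110 K

R_⋆ = 1.20 × 6.96×10⁸ = 8.35×10⁸ m.
d = 0.0685 AU = 1.02×10¹⁰ m.
L = 4πR_⋆²σT_⋆⁴ = 4π(8.35×10⁸)² × 5.67×10⁻⁸ × (7050)⁴ = 1.23×10²⁷ W.
S = L/(4πd²) = 9.30×10⁵ W m⁻².
Energy balance: absorbed = emitted ⇒ πR²·S(1−A) = 4πR²·σT_eq⁴, so T_eq⁴ = S(1−A)/(4σ).
T_eq = [9.30×10⁵ × 0.37 / (4 × 5.67×10⁻⁸)]^(1/4) = (1.52×10¹²)^(1/4) = 1110 K.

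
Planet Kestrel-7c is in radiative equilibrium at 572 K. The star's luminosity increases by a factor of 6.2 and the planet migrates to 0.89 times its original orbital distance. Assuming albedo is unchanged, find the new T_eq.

T_eq ∝ L^(1/4) · d^(−1/2).
T′ = 572 × 6.2^(1/4) / 0.89^(1/2) = 957 K.

T_eq ≈ 957 K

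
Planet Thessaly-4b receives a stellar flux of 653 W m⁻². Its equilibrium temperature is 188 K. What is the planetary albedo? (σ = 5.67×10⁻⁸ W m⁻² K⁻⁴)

A ≈ 0.57

From T_eq⁴ = S(1−A)/(4σ): 1−A = 4σT_eq⁴/S.
1−A = 4 × 5.67×10⁻⁸ × (188)⁴ / 653 = 0.434.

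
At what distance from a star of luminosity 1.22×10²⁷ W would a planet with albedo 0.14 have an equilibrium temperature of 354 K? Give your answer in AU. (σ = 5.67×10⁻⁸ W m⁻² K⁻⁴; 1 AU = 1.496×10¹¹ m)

d ≈ 1.02 AU

From T_eq⁴ = L(1−A)/(16πσd²): d = √[L(1−A)/(16πσT_eq⁴)].
d = √[1.22×10²⁷ × 0.86 / (16π × 5.67×10⁻⁸ × (354)⁴)] = 1.53×10¹¹ m = 1.02 AU.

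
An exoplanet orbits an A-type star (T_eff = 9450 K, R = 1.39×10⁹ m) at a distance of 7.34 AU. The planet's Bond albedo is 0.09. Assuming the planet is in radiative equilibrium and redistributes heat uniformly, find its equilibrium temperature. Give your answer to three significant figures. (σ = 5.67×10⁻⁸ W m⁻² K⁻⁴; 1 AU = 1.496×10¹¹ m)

T_eq ≈ 232 K

d = 7.34 AU = 1.10×10¹² m.
L = 4πR_⋆²σT_⋆⁴ = 4π(1.39×10⁹)² × 5.67×10⁻⁸ × (9450)⁴ = 1.10×10²⁸ W.
S = L/(4πd²) = 725 W m⁻².
Energy balance: absorbed = emitted ⇒ πR²·S(1−A) = 4πR²·σT_eq⁴, so T_eq⁴ = S(1−A)/(4σ).
T_eq = [725 × 0.91 / (4 × 5.67×10⁻⁸)]^(1/4) = (2.91×10⁹)^(1/4) = 232 K.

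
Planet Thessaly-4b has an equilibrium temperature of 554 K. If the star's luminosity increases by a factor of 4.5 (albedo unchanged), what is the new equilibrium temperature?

T_eq ≈ 807 K

T_eq ∝ L^(1/4) · d^(−1/2).
T′ = 554 × 4.5^(1/4) = 807 K.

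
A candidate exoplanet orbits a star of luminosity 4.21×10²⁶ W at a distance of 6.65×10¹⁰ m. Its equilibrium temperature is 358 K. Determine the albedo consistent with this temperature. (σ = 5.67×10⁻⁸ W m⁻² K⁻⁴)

Flux: S = L/(4πd²) = 4.21×10²⁶/(4π×(6.65×10¹⁰)²) = 7580 W m⁻².
From T_eq⁴ = S(1−A)/(4σ): 1−A = 4σT_eq⁴/S.
1−A = 4 × 5.67×10⁻⁸ × (358)⁴ / 7580 = 0.492.

A ≈ 0.51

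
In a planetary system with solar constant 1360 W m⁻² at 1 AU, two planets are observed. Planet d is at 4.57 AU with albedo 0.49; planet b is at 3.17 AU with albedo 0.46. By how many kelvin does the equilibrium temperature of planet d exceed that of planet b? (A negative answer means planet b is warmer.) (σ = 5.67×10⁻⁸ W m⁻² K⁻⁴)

T_eq = [S₀(1−A)/(4σd²)]^(1/4), so T ∝ (1−A)^(1/4) / √d.
T₁ = [1360×0.51/(4×5.67×10⁻⁸×4.57²)]^(1/4) = 110.00 K.
T₂ = [1360×0.54/(4×5.67×10⁻⁸×3.17²)]^(1/4) = 133.98 K.

ΔT ≈ -24.0 K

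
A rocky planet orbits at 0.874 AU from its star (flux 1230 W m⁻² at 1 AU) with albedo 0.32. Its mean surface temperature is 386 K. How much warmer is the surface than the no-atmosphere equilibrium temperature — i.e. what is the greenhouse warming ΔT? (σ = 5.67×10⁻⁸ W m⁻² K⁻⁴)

S = 1230/0.874² = 1610 W m⁻².
T_eq = [S(1−A)/(4σ)]^(1/4) = [1610×0.68/(4×5.67×10⁻⁸)]^(1/4) = 263.6 K.
ΔT = T_surf − T_eq = 386 − 263.6.

ΔT ≈ 122.4 K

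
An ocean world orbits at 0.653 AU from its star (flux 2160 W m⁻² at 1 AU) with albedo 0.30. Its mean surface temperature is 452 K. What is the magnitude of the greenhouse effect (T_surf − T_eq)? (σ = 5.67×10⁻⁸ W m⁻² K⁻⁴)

S = 2160/0.653² = 5066 W m⁻².
T_eq = [S(1−A)/(4σ)]^(1/4) = [5066×0.70/(4×5.67×10⁻⁸)]^(1/4) = 353.6 K.
ΔT = T_surf − T_eq = 452 − 353.6.

ΔT ≈ 98.4 K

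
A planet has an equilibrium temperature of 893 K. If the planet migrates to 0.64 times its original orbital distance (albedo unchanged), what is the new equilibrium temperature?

T_eq ≈ 1120 K

T_eq ∝ L^(1/4) · d^(−1/2).
T′ = 893 / 0.64^(1/2) = 1120 K.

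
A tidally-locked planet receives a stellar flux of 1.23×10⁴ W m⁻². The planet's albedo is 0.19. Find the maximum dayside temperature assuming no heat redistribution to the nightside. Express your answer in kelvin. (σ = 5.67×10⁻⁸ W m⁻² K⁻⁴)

T_ss ≈ 647 K

With no redistribution each surface element balances locally: S(1−A) = σT⁴.
T = [1.23×10⁴ × 0.81 / 5.67×10⁻⁸]^(1/4) = (1.76×10¹¹)^(1/4) = 647 K.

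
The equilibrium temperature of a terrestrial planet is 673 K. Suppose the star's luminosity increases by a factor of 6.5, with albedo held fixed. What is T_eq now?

T_eq ≈ 1070 K

T_eq ∝ L^(1/4) · d^(−1/2).
T′ = 673 × 6.5^(1/4) = 1070 K.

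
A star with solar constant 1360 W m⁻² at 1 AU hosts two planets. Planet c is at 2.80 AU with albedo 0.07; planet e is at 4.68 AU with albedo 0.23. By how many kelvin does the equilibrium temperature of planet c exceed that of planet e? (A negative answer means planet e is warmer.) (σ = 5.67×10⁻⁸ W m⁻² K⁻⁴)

ΔT ≈ 42.8 K

T_eq = [S₀(1−A)/(4σd²)]^(1/4), so T ∝ (1−A)^(1/4) / √d.
T₁ = [1360×0.93/(4×5.67×10⁻⁸×2.80²)]^(1/4) = 163.31 K.
T₂ = [1360×0.77/(4×5.67×10⁻⁸×4.68²)]^(1/4) = 120.50 K.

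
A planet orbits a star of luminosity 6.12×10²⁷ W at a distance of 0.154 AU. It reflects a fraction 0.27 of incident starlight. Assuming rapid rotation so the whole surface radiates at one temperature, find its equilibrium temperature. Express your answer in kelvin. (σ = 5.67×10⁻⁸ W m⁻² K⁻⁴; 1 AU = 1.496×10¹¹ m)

T_eq ≈ 1310 K

d = 0.154 AU = 2.30×10¹⁰ m.
Flux: S = L/(4πd²) = 6.12×10²⁷/(4π×(2.30×10¹⁰)²) = 9.18×10⁵ W m⁻².
Energy balance: absorbed = emitted ⇒ πR²·S(1−A) = 4πR²·σT_eq⁴, so T_eq⁴ = S(1−A)/(4σ).
T_eq = [9.18×10⁵ × 0.73 / (4 × 5.67×10⁻⁸)]^(1/4) = (2.95×10¹²)^(1/4) = 1310 K.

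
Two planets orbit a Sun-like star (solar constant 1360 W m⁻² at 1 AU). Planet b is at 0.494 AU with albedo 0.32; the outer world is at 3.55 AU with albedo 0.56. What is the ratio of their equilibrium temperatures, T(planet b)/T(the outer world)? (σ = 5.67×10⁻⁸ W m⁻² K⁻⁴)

T₁/T₂ ≈ 2.989

T_eq = [S₀(1−A)/(4σd²)]^(1/4), so T ∝ (1−A)^(1/4) / √d.
T₁ = [1360×0.68/(4×5.67×10⁻⁸×0.494²)]^(1/4) = 359.53 K.
T₂ = [1360×0.44/(4×5.67×10⁻⁸×3.55²)]^(1/4) = 120.29 K.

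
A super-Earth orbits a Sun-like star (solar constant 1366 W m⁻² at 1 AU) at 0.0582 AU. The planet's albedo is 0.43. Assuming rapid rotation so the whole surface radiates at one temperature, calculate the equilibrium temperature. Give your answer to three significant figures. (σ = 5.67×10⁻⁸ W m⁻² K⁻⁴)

Flux at 0.0582 AU: S = 1366/0.0582² = 4.03×10⁵ W m⁻².
Energy balance: absorbed = emitted ⇒ πR²·S(1−A) = 4πR²·σT_eq⁴, so T_eq⁴ = S(1−A)/(4σ).
T_eq = [4.03×10⁵ × 0.57 / (4 × 5.67×10⁻⁸)]^(1/4) = (1.01×10¹²)^(1/4) = 1000 K.

T_eq ≈ 1000 K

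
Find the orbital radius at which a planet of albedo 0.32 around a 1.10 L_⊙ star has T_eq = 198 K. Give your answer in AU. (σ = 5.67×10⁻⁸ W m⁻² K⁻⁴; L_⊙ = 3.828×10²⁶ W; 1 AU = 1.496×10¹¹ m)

L = 1.10 × 3.828×10²⁶ = 4.21×10²⁶ W.
From T_eq⁴ = L(1−A)/(16πσd²): d = √[L(1−A)/(16πσT_eq⁴)].
d = √[4.21×10²⁶ × 0.68 / (16π × 5.67×10⁻⁸ × (198)⁴)] = 2.56×10¹¹ m = 1.71 AU.

d ≈ 1.71 AU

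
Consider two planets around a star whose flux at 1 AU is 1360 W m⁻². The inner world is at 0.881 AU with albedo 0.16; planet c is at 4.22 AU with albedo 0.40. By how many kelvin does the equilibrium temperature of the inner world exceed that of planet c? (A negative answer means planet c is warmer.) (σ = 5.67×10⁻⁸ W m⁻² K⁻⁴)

T_eq = [S₀(1−A)/(4σd²)]^(1/4), so T ∝ (1−A)^(1/4) / √d.
T₁ = [1360×0.84/(4×5.67×10⁻⁸×0.881²)]^(1/4) = 283.83 K.
T₂ = [1360×0.60/(4×5.67×10⁻⁸×4.22²)]^(1/4) = 119.22 K.

ΔT ≈ 164.6 K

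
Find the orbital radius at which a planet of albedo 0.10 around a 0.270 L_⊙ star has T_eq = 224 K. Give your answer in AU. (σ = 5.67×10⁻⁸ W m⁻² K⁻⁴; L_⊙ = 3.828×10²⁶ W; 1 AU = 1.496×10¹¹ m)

d ≈ 0.761 AU

L = 0.270 × 3.828×10²⁶ = 1.03×10²⁶ W.
From T_eq⁴ = L(1−A)/(16πσd²): d = √[L(1−A)/(16πσT_eq⁴)].
d = √[1.03×10²⁶ × 0.90 / (16π × 5.67×10⁻⁸ × (224)⁴)] = 1.14×10¹¹ m = 0.761 AU.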